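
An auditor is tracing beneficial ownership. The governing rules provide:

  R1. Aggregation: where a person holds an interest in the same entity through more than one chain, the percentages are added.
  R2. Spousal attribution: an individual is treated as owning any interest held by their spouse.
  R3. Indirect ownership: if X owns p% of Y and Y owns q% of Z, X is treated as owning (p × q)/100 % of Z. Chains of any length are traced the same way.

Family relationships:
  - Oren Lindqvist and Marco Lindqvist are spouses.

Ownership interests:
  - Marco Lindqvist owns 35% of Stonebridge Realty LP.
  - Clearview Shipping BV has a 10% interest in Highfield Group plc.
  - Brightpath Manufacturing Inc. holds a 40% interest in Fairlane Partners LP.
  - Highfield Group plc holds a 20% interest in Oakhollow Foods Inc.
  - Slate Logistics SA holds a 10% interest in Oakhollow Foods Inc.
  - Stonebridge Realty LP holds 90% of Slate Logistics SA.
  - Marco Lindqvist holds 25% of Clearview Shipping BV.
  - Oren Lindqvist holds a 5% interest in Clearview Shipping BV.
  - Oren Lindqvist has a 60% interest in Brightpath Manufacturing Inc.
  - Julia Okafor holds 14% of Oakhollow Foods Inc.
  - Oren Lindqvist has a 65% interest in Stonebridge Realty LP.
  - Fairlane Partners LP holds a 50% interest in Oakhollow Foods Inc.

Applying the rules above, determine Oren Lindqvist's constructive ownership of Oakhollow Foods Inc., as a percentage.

21.6%

By spousal attribution (R2), Oren Lindqvist is treated as also owning Marco Lindqvist's interest in Clearview Shipping BV, giving 5% + 25% = 30%.
By spousal attribution (R2), Oren Lindqvist is treated as also owning Marco Lindqvist's interest in Stonebridge Realty LP, giving 65% + 35% = 100%.
Chain via Clearview Shipping BV → Highfield Group plc (R3): 30% × 10% × 20% = 0.6% of Oakhollow Foods Inc.
Chain via Stonebridge Realty LP → Slate Logistics SA (R3): 100% × 90% × 10% = 9% of Oakhollow Foods Inc.
Chain via Brightpath Manufacturing Inc. → Fairlane Partners LP (R3): 60% × 40% × 50% = 12% of Oakhollow Foods Inc.
Aggregating (R1): 0.6% + 9% + 12% = 21.6%.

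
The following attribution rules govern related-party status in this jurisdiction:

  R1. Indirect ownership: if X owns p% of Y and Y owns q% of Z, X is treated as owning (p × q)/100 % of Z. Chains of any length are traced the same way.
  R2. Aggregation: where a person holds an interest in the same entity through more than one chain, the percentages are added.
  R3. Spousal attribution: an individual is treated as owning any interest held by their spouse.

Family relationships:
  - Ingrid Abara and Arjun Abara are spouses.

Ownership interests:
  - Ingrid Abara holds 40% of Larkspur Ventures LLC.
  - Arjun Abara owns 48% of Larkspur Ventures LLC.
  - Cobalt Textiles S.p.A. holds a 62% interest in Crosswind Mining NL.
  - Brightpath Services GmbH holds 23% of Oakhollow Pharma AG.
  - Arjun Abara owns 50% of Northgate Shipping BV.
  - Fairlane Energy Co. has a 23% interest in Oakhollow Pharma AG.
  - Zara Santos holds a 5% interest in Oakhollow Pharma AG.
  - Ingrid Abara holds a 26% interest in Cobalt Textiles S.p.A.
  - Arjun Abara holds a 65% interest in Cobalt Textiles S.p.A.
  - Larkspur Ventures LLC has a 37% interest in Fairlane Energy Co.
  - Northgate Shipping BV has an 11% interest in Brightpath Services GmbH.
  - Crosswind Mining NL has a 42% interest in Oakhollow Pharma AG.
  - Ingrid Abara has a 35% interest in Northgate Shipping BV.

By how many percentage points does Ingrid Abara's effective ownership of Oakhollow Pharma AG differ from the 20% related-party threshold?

By spousal attribution (R3), Ingrid Abara is treated as also owning Arjun Abara's interest in Northgate Shipping BV, giving 35% + 50% = 85%.
By spousal attribution (R3), Ingrid Abara is treated as also owning Arjun Abara's interest in Larkspur Ventures LLC, giving 40% + 48% = 88%.
By spousal attribution (R3), Ingrid Abara is treated as also owning Arjun Abara's interest in Cobalt Textiles S.p.A, giving 26% + 65% = 91%.
Chain via Northgate Shipping BV → Brightpath Services GmbH (R1): 85% × 11% × 23% = 2.1505% of Oakhollow Pharma AG.
Chain via Larkspur Ventures LLC → Fairlane Energy Co. (R1): 88% × 37% × 23% = 7.4888% of Oakhollow Pharma AG.
Chain via Cobalt Textiles S.p.A. → Crosswind Mining NL (R1): 91% × 62% × 42% = 23.6964% of Oakhollow Pharma AG.
Aggregating (R2): 2.1505% + 7.4888% + 23.6964% = 33.3357%.
33.3357% exceeds the 20% threshold by 13.3357 percentage points.

13.3357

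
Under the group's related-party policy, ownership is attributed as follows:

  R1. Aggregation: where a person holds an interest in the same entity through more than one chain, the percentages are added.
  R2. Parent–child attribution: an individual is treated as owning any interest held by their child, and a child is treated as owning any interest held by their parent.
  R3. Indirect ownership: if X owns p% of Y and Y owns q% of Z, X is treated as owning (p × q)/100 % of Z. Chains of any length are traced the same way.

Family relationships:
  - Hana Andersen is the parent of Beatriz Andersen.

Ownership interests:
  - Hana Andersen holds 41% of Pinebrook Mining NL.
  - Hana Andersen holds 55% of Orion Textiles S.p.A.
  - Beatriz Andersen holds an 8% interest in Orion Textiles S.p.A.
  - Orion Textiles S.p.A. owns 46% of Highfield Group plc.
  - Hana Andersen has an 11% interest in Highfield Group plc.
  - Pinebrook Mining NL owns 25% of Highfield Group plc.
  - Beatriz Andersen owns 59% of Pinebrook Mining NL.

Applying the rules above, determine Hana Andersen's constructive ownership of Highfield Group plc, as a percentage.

64.98%

By parent–child attribution (R2), Hana Andersen is treated as also owning Beatriz Andersen's interest in Pinebrook Mining NL, giving 41% + 59% = 100%.
By parent–child attribution (R2), Hana Andersen is treated as also owning Beatriz Andersen's interest in Orion Textiles S.p.A, giving 55% + 8% = 63%.
Chain via Pinebrook Mining NL (R3): 100% × 25% = 25% of Highfield Group plc.
Chain via Orion Textiles S.p.A. (R3): 63% × 46% = 28.98% of Highfield Group plc.
Direct interest in Highfield Group plc: 11%.
Aggregating (R1): 25% + 28.98% + 11% = 64.98%.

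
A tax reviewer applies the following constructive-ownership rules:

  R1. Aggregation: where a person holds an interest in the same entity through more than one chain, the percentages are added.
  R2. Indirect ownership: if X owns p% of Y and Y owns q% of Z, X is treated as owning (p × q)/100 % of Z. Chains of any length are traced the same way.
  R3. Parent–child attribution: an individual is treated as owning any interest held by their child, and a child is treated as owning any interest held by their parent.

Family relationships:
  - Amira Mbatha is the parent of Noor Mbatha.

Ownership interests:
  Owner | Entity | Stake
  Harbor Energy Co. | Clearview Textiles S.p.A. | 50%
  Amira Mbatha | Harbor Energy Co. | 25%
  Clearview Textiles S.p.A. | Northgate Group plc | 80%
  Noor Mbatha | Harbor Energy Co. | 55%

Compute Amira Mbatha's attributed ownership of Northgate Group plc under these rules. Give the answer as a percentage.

By parent–child attribution (R3), Amira Mbatha is treated as also owning Noor Mbatha's interest in Harbor Energy Co, giving 25% + 55% = 80%.
Chain via Harbor Energy Co. → Clearview Textiles S.p.A. (R2): 80% × 50% × 80% = 32% of Northgate Group plc.

32%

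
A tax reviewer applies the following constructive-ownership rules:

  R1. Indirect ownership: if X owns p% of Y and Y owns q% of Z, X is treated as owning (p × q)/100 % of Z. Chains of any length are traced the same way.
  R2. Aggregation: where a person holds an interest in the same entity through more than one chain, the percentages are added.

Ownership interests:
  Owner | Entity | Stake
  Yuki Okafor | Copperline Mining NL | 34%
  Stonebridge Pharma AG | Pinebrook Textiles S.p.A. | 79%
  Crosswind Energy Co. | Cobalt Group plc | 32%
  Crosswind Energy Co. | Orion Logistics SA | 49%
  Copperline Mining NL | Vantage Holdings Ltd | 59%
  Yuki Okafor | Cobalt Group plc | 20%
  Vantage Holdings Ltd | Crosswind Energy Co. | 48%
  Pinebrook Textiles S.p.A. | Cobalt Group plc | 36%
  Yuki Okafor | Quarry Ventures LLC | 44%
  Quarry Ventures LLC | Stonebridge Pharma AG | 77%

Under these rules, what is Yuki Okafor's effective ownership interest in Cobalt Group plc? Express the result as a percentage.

Chain via Quarry Ventures LLC → Stonebridge Pharma AG → Pinebrook Textiles S.p.A. (R1): 44% × 77% × 79% × 36% = 9.635472% of Cobalt Group plc.
Chain via Copperline Mining NL → Vantage Holdings Ltd → Crosswind Energy Co. (R1): 34% × 59% × 48% × 32% = 3.081216% of Cobalt Group plc.
Direct interest in Cobalt Group plc: 20%.
Aggregating (R2): 9.635472% + 3.081216% + 20% = 32.716688%.

32.716688%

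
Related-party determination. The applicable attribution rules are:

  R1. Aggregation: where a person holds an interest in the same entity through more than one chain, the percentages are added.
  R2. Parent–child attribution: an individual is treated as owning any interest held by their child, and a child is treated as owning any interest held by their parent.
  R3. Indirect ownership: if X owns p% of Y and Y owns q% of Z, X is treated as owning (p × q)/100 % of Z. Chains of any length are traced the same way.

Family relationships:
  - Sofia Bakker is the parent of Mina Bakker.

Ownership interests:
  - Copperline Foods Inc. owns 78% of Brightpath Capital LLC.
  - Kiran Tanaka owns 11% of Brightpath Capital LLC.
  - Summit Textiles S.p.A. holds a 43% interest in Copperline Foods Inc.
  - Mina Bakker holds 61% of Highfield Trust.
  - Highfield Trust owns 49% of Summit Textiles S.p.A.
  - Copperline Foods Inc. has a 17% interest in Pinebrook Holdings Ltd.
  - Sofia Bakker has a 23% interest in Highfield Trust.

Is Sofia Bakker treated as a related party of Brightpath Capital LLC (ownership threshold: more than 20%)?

No

By parent–child attribution (R2), Sofia Bakker is treated as also owning Mina Bakker's interest in Highfield Trust, giving 23% + 61% = 84%.
Chain via Highfield Trust → Summit Textiles S.p.A. → Copperline Foods Inc. (R3): 84% × 49% × 43% × 78% = 13.805064% of Brightpath Capital LLC.
13.805064% does not exceed the 20% threshold, so Sofia is not a related party to Brightpath Capital LLC.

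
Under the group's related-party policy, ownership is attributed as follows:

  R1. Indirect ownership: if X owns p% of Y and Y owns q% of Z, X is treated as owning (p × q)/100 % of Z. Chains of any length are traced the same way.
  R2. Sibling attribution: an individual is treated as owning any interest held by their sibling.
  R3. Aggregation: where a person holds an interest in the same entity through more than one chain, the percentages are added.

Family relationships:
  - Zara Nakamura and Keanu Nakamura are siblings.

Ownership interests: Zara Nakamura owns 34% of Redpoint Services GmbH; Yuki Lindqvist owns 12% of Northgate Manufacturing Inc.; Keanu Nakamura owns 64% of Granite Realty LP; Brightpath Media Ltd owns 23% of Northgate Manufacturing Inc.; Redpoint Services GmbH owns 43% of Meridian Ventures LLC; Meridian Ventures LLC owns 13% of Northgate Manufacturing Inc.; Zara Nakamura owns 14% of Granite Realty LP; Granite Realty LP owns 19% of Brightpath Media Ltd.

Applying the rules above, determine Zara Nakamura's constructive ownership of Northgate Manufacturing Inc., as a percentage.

5.3092%

By sibling attribution (R2), Zara Nakamura is treated as also owning Keanu Nakamura's interest in Granite Realty LP, giving 14% + 64% = 78%.
Chain via Redpoint Services GmbH → Meridian Ventures LLC (R1): 34% × 43% × 13% = 1.9006% of Northgate Manufacturing Inc.
Chain via Granite Realty LP → Brightpath Media Ltd (R1): 78% × 19% × 23% = 3.4086% of Northgate Manufacturing Inc.
Aggregating (R3): 1.9006% + 3.4086% = 5.3092%.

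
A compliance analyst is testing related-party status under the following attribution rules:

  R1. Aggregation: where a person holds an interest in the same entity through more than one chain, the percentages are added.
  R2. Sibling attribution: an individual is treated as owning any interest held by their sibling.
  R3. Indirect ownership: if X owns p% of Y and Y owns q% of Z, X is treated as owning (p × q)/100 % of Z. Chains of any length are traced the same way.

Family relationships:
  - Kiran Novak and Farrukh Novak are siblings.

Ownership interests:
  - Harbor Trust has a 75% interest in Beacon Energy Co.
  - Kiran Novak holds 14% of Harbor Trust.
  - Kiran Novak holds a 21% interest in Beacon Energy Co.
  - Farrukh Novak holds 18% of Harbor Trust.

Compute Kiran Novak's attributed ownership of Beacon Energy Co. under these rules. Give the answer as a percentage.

By sibling attribution (R2), Kiran Novak is treated as also owning Farrukh Novak's interest in Harbor Trust, giving 14% + 18% = 32%.
Chain via Harbor Trust (R3): 32% × 75% = 24% of Beacon Energy Co.
Direct interest in Beacon Energy Co: 21%.
Aggregating (R1): 24% + 21% = 45%.

45%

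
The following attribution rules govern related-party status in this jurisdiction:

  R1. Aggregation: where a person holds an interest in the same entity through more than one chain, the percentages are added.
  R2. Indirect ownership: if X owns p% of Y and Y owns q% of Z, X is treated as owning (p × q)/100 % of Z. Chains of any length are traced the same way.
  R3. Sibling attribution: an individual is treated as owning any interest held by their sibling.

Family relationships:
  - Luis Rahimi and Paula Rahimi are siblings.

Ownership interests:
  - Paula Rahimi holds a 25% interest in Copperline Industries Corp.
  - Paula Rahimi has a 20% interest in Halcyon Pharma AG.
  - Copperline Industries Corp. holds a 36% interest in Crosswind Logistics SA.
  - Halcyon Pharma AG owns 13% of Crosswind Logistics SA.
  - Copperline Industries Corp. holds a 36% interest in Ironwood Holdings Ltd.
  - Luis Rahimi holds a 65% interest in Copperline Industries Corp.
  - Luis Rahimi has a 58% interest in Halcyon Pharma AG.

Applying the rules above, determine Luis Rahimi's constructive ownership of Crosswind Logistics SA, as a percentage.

42.54%

By sibling attribution (R3), Luis Rahimi is treated as also owning Paula Rahimi's interest in Copperline Industries Corp, giving 65% + 25% = 90%.
By sibling attribution (R3), Luis Rahimi is treated as also owning Paula Rahimi's interest in Halcyon Pharma AG, giving 58% + 20% = 78%.
Chain via Copperline Industries Corp. (R2): 90% × 36% = 32.4% of Crosswind Logistics SA.
Chain via Halcyon Pharma AG (R2): 78% × 13% = 10.14% of Crosswind Logistics SA.
Aggregating (R1): 32.4% + 10.14% = 42.54%.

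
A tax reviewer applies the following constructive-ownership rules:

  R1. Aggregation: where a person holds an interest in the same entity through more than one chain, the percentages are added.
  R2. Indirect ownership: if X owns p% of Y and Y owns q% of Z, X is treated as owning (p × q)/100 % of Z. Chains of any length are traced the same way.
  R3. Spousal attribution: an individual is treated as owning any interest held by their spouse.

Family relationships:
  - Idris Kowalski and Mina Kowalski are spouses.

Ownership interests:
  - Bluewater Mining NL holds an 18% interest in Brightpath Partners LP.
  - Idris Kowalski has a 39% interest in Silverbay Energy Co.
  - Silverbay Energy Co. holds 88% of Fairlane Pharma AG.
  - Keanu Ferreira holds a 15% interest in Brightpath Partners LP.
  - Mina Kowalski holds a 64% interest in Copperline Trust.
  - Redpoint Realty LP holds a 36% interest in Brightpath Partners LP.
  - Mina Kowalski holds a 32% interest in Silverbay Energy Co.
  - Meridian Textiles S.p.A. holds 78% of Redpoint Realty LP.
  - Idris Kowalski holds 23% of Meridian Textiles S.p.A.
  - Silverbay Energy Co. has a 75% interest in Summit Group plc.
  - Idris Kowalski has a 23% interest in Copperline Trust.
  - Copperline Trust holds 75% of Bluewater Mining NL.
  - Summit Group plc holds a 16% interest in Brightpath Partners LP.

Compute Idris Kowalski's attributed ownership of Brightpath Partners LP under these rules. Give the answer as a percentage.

26.7234%

By spousal attribution (R3), Idris Kowalski is treated as also owning Mina Kowalski's interest in Silverbay Energy Co, giving 39% + 32% = 71%.
By spousal attribution (R3), Idris Kowalski is treated as also owning Mina Kowalski's interest in Copperline Trust, giving 23% + 64% = 87%.
Chain via Silverbay Energy Co. → Summit Group plc (R2): 71% × 75% × 16% = 8.52% of Brightpath Partners LP.
Chain via Copperline Trust → Bluewater Mining NL (R2): 87% × 75% × 18% = 11.745% of Brightpath Partners LP.
Chain via Meridian Textiles S.p.A. → Redpoint Realty LP (R2): 23% × 78% × 36% = 6.4584% of Brightpath Partners LP.
Aggregating (R1): 8.52% + 11.745% + 6.4584% = 26.7234%.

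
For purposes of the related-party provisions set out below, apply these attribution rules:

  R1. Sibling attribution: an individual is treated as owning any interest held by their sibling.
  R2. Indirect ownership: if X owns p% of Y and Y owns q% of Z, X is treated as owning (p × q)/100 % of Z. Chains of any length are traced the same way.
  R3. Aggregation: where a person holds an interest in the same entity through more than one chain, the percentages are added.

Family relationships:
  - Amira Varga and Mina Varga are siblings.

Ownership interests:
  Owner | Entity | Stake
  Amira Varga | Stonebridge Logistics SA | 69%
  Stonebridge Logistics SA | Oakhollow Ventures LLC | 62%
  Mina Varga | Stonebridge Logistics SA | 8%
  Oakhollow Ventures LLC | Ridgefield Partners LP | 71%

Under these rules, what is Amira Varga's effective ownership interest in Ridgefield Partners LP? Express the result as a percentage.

By sibling attribution (R1), Amira Varga is treated as also owning Mina Varga's interest in Stonebridge Logistics SA, giving 69% + 8% = 77%.
Chain via Stonebridge Logistics SA → Oakhollow Ventures LLC (R2): 77% × 62% × 71% = 33.8954% of Ridgefield Partners LP.

33.8954%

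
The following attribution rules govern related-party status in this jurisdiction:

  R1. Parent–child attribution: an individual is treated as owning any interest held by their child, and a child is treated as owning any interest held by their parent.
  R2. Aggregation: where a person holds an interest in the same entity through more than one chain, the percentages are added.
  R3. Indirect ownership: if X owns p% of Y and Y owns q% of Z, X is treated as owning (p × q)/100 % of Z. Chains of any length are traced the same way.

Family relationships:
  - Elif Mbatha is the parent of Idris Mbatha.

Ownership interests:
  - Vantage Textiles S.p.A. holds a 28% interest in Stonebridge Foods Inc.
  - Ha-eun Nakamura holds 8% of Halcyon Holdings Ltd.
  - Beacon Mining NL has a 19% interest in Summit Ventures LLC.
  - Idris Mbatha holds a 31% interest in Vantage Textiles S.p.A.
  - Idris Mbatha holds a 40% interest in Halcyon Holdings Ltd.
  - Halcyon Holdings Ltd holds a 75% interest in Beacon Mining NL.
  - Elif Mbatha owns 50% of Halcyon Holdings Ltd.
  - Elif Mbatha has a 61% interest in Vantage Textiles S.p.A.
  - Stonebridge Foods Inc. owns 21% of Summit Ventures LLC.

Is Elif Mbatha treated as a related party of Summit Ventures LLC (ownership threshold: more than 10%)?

Yes

By parent–child attribution (R1), Elif Mbatha is treated as also owning Idris Mbatha's interest in Halcyon Holdings Ltd, giving 50% + 40% = 90%.
By parent–child attribution (R1), Elif Mbatha is treated as also owning Idris Mbatha's interest in Vantage Textiles S.p.A, giving 61% + 31% = 92%.
Chain via Halcyon Holdings Ltd → Beacon Mining NL (R3): 90% × 75% × 19% = 12.825% of Summit Ventures LLC.
Chain via Vantage Textiles S.p.A. → Stonebridge Foods Inc. (R3): 92% × 28% × 21% = 5.4096% of Summit Ventures LLC.
Aggregating (R2): 12.825% + 5.4096% = 18.2346%.
18.2346% exceeds the 10% threshold, so Elif is a related party to Summit Ventures LLC.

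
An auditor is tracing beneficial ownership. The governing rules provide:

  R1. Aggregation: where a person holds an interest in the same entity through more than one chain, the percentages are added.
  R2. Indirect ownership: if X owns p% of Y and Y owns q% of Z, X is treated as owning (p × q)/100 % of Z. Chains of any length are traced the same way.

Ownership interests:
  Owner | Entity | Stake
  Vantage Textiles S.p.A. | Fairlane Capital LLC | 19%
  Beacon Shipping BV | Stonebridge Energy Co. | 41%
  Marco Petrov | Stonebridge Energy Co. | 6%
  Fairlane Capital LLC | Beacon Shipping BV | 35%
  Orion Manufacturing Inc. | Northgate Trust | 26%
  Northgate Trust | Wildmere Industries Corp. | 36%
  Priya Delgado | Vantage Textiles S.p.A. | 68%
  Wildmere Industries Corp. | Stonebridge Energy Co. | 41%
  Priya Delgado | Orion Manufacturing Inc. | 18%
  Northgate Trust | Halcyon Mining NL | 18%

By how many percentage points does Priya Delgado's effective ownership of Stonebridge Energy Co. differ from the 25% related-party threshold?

Chain via Vantage Textiles S.p.A. → Fairlane Capital LLC → Beacon Shipping BV (R2): 68% × 19% × 35% × 41% = 1.85402% of Stonebridge Energy Co.
Chain via Orion Manufacturing Inc. → Northgate Trust → Wildmere Industries Corp. (R2): 18% × 26% × 36% × 41% = 0.690768% of Stonebridge Energy Co.
Aggregating (R1): 1.85402% + 0.690768% = 2.544788%.
2.544788% falls short of the 25% threshold by 22.455212 percentage points.

22.455212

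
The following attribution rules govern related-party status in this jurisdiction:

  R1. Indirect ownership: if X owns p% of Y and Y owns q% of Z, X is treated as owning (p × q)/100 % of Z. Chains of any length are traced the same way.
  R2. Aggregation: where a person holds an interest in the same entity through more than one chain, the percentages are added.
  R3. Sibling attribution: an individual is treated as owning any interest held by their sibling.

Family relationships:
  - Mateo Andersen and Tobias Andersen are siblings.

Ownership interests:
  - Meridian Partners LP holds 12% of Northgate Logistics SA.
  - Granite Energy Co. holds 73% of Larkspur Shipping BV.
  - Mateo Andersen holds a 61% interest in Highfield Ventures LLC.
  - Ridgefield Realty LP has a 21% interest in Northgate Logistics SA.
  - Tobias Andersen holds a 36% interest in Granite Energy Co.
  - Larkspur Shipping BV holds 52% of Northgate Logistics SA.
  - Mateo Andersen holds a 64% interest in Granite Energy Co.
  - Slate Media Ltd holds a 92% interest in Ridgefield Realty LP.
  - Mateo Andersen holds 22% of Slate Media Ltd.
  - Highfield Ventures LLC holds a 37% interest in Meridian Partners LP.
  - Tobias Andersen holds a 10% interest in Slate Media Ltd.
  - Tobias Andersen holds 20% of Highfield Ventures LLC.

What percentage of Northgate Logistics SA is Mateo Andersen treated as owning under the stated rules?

47.7388%

By sibling attribution (R3), Mateo Andersen is treated as also owning Tobias Andersen's interest in Highfield Ventures LLC, giving 61% + 20% = 81%.
By sibling attribution (R3), Mateo Andersen is treated as also owning Tobias Andersen's interest in Granite Energy Co, giving 64% + 36% = 100%.
By sibling attribution (R3), Mateo Andersen is treated as also owning Tobias Andersen's interest in Slate Media Ltd, giving 22% + 10% = 32%.
Chain via Highfield Ventures LLC → Meridian Partners LP (R1): 81% × 37% × 12% = 3.5964% of Northgate Logistics SA.
Chain via Granite Energy Co. → Larkspur Shipping BV (R1): 100% × 73% × 52% = 37.96% of Northgate Logistics SA.
Chain via Slate Media Ltd → Ridgefield Realty LP (R1): 32% × 92% × 21% = 6.1824% of Northgate Logistics SA.
Aggregating (R2): 3.5964% + 37.96% + 6.1824% = 47.7388%.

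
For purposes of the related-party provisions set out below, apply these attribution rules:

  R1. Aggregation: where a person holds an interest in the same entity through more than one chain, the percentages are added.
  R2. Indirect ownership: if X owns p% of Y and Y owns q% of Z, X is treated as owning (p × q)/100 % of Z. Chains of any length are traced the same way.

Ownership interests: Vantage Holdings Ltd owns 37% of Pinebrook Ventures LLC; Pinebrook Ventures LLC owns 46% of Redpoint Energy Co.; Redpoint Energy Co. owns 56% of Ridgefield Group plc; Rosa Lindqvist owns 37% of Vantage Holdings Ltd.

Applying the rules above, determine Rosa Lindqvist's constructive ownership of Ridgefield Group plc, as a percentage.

3.526544%

Chain via Vantage Holdings Ltd → Pinebrook Ventures LLC → Redpoint Energy Co. (R2): 37% × 37% × 46% × 56% = 3.526544% of Ridgefield Group plc.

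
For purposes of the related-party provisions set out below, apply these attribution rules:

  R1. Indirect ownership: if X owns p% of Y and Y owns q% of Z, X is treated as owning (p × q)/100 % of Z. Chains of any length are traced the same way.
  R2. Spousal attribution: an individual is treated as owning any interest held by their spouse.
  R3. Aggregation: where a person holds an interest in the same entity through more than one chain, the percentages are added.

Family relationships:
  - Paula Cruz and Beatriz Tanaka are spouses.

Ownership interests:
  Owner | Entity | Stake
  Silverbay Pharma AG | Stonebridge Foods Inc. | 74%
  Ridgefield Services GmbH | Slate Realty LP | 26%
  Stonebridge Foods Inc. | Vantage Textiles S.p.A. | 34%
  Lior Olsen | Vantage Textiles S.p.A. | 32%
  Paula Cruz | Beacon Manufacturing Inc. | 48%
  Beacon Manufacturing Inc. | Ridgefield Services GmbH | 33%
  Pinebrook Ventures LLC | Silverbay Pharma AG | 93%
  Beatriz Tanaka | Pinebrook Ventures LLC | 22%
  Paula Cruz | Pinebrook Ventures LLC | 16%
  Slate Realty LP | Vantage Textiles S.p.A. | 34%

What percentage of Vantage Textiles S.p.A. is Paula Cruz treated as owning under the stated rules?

10.2918%

By spousal attribution (R2), Paula Cruz is treated as also owning Beatriz Tanaka's interest in Pinebrook Ventures LLC, giving 16% + 22% = 38%.
Chain via Beacon Manufacturing Inc. → Ridgefield Services GmbH → Slate Realty LP (R1): 48% × 33% × 26% × 34% = 1.400256% of Vantage Textiles S.p.A.
Chain via Pinebrook Ventures LLC → Silverbay Pharma AG → Stonebridge Foods Inc. (R1): 38% × 93% × 74% × 34% = 8.891544% of Vantage Textiles S.p.A.
Aggregating (R3): 1.400256% + 8.891544% = 10.2918%.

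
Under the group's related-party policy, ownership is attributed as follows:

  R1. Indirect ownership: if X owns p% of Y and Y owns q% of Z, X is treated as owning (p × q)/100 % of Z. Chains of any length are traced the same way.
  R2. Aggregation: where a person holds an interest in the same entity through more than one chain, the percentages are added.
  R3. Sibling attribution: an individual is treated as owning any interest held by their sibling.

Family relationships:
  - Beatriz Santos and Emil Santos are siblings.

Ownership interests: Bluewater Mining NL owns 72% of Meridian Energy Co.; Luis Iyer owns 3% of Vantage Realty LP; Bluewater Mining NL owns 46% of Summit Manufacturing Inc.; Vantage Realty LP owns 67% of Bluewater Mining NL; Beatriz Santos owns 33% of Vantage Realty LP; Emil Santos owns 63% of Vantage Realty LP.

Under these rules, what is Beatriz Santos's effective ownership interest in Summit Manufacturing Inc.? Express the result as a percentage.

By sibling attribution (R3), Beatriz Santos is treated as also owning Emil Santos's interest in Vantage Realty LP, giving 33% + 63% = 96%.
Chain via Vantage Realty LP → Bluewater Mining NL (R1): 96% × 67% × 46% = 29.5872% of Summit Manufacturing Inc.

29.5872%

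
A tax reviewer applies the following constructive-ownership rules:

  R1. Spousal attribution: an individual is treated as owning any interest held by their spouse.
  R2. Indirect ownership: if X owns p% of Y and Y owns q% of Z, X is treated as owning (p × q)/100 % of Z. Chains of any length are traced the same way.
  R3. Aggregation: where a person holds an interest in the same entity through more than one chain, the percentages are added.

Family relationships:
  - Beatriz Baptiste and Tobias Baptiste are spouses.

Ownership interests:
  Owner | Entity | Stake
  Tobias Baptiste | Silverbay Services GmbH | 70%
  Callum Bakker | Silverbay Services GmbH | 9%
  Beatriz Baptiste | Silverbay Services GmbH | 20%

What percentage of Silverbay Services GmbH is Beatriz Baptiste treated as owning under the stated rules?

90%

By spousal attribution (R1), Beatriz Baptiste is treated as also owning Tobias Baptiste's interest in Silverbay Services GmbH, giving 20% + 70% = 90%.
Direct interest in Silverbay Services GmbH: 90%.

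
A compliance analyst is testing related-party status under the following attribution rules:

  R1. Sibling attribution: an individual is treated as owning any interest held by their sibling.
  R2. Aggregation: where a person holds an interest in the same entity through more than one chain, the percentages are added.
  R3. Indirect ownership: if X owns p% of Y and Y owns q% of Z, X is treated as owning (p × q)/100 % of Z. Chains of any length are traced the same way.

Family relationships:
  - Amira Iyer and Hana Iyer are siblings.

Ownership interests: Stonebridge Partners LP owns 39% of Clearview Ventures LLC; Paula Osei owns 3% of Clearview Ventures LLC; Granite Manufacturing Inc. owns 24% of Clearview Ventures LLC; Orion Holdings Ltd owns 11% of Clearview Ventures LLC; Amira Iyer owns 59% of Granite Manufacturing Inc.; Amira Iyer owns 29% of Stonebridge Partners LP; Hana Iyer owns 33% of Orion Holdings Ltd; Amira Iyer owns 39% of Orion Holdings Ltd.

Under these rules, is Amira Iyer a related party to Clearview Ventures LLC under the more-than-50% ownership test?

By sibling attribution (R1), Amira Iyer is treated as also owning Hana Iyer's interest in Orion Holdings Ltd, giving 39% + 33% = 72%.
Chain via Stonebridge Partners LP (R3): 29% × 39% = 11.31% of Clearview Ventures LLC.
Chain via Granite Manufacturing Inc. (R3): 59% × 24% = 14.16% of Clearview Ventures LLC.
Chain via Orion Holdings Ltd (R3): 72% × 11% = 7.92% of Clearview Ventures LLC.
Aggregating (R2): 11.31% + 14.16% + 7.92% = 33.39%.
33.39% does not exceed the 50% threshold, so Amira is not a related party to Clearview Ventures LLC.

No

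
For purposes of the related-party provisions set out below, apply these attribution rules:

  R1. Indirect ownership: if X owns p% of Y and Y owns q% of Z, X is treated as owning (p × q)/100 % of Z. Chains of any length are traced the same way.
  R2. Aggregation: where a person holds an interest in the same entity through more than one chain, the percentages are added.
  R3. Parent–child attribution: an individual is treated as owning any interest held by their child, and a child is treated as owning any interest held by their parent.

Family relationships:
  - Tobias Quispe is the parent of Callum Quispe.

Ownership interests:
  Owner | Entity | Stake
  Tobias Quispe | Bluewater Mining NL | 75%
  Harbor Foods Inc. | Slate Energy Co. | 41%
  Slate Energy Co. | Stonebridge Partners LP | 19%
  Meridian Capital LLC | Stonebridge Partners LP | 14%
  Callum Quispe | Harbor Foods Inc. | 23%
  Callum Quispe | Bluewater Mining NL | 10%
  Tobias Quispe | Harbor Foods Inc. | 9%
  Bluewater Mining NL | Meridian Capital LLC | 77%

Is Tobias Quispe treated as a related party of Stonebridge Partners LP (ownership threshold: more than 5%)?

Yes

By parent–child attribution (R3), Tobias Quispe is treated as also owning Callum Quispe's interest in Bluewater Mining NL, giving 75% + 10% = 85%.
By parent–child attribution (R3), Tobias Quispe is treated as also owning Callum Quispe's interest in Harbor Foods Inc, giving 9% + 23% = 32%.
Chain via Bluewater Mining NL → Meridian Capital LLC (R1): 85% × 77% × 14% = 9.163% of Stonebridge Partners LP.
Chain via Harbor Foods Inc. → Slate Energy Co. (R1): 32% × 41% × 19% = 2.4928% of Stonebridge Partners LP.
Aggregating (R2): 9.163% + 2.4928% = 11.6558%.
11.6558% exceeds the 5% threshold, so Tobias is a related party to Stonebridge Partners LP.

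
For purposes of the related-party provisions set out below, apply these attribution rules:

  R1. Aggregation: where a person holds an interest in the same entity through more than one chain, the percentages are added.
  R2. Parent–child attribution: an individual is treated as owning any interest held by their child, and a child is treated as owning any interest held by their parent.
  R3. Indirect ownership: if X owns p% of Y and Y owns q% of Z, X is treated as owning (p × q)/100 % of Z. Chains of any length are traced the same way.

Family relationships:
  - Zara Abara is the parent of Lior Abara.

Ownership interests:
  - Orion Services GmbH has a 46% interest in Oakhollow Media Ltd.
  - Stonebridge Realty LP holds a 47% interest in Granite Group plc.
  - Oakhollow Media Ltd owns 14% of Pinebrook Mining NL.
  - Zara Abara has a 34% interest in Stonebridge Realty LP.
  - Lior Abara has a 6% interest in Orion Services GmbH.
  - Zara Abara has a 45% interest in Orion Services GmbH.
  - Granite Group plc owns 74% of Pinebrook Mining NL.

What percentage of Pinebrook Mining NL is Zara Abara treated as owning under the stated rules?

By parent–child attribution (R2), Zara Abara is treated as also owning Lior Abara's interest in Orion Services GmbH, giving 45% + 6% = 51%.
Chain via Stonebridge Realty LP → Granite Group plc (R3): 34% × 47% × 74% = 11.8252% of Pinebrook Mining NL.
Chain via Orion Services GmbH → Oakhollow Media Ltd (R3): 51% × 46% × 14% = 3.2844% of Pinebrook Mining NL.
Aggregating (R1): 11.8252% + 3.2844% = 15.1096%.

15.1096%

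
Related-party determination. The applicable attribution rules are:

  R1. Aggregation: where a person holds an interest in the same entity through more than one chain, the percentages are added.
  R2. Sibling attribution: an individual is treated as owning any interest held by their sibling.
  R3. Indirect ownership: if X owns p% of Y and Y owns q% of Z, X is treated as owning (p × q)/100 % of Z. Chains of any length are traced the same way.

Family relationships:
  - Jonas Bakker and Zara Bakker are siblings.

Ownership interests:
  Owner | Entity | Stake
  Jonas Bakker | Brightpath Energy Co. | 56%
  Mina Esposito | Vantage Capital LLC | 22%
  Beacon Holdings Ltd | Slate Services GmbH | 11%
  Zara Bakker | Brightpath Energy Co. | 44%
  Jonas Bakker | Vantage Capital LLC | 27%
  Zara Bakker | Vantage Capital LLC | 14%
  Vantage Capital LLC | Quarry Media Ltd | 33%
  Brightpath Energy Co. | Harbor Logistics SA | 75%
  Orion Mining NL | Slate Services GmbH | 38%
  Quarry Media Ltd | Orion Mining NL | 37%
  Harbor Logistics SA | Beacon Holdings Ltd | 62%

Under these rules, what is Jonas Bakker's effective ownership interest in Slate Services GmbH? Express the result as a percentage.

By sibling attribution (R2), Jonas Bakker is treated as also owning Zara Bakker's interest in Vantage Capital LLC, giving 27% + 14% = 41%.
By sibling attribution (R2), Jonas Bakker is treated as also owning Zara Bakker's interest in Brightpath Energy Co, giving 56% + 44% = 100%.
Chain via Vantage Capital LLC → Quarry Media Ltd → Orion Mining NL (R3): 41% × 33% × 37% × 38% = 1.902318% of Slate Services GmbH.
Chain via Brightpath Energy Co. → Harbor Logistics SA → Beacon Holdings Ltd (R3): 100% × 75% × 62% × 11% = 5.115% of Slate Services GmbH.
Aggregating (R1): 1.902318% + 5.115% = 7.017318%.

7.017318%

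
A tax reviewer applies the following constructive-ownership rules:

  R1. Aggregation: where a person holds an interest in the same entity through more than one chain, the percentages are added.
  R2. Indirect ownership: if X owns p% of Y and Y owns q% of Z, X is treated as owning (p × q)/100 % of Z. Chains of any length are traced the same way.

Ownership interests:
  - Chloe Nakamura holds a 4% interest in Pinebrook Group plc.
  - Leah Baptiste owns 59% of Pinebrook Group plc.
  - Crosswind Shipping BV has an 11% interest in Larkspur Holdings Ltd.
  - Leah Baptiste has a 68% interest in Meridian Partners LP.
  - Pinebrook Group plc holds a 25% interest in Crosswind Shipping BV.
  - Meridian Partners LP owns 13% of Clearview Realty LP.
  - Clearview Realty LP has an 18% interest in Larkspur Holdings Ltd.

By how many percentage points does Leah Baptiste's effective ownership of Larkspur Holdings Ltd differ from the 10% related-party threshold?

6.7863

Chain via Meridian Partners LP → Clearview Realty LP (R2): 68% × 13% × 18% = 1.5912% of Larkspur Holdings Ltd.
Chain via Pinebrook Group plc → Crosswind Shipping BV (R2): 59% × 25% × 11% = 1.6225% of Larkspur Holdings Ltd.
Aggregating (R1): 1.5912% + 1.6225% = 3.2137%.
3.2137% falls short of the 10% threshold by 6.7863 percentage points.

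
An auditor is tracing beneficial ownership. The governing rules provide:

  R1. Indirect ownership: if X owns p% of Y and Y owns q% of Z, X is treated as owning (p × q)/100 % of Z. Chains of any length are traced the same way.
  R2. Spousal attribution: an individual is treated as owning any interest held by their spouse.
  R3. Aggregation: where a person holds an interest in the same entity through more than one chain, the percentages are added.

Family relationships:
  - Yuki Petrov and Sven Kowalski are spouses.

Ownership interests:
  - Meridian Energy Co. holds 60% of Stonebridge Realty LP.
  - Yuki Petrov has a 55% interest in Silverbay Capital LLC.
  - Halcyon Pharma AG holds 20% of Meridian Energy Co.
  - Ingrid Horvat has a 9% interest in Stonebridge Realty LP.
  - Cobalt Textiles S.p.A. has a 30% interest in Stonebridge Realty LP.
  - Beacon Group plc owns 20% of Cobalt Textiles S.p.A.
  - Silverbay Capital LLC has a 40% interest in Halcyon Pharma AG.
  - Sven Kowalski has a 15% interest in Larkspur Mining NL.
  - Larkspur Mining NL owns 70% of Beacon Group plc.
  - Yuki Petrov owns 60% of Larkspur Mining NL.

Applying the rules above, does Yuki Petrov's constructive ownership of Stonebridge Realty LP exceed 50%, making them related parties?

By spousal attribution (R2), Yuki Petrov is treated as also owning Sven Kowalski's interest in Larkspur Mining NL, giving 60% + 15% = 75%.
Chain via Larkspur Mining NL → Beacon Group plc → Cobalt Textiles S.p.A. (R1): 75% × 70% × 20% × 30% = 3.15% of Stonebridge Realty LP.
Chain via Silverbay Capital LLC → Halcyon Pharma AG → Meridian Energy Co. (R1): 55% × 40% × 20% × 60% = 2.64% of Stonebridge Realty LP.
Aggregating (R3): 3.15% + 2.64% = 5.79%.
5.79% does not exceed the 50% threshold, so Yuki is not a related party to Stonebridge Realty LP.

No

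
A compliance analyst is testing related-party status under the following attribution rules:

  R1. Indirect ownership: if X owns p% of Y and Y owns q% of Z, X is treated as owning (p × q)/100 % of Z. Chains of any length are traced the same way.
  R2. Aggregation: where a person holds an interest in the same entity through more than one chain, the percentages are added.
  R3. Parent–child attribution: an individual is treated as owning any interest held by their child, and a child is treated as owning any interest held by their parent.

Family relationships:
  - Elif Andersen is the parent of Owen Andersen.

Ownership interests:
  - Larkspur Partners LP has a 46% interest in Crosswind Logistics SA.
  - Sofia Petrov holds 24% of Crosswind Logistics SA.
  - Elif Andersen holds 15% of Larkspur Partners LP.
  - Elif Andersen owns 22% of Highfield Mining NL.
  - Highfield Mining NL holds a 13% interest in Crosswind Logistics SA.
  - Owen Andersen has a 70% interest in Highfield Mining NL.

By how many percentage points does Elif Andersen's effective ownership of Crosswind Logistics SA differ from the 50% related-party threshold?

31.14

By parent–child attribution (R3), Elif Andersen is treated as also owning Owen Andersen's interest in Highfield Mining NL, giving 22% + 70% = 92%.
Chain via Larkspur Partners LP (R1): 15% × 46% = 6.9% of Crosswind Logistics SA.
Chain via Highfield Mining NL (R1): 92% × 13% = 11.96% of Crosswind Logistics SA.
Aggregating (R2): 6.9% + 11.96% = 18.86%.
18.86% falls short of the 50% threshold by 31.14 percentage points.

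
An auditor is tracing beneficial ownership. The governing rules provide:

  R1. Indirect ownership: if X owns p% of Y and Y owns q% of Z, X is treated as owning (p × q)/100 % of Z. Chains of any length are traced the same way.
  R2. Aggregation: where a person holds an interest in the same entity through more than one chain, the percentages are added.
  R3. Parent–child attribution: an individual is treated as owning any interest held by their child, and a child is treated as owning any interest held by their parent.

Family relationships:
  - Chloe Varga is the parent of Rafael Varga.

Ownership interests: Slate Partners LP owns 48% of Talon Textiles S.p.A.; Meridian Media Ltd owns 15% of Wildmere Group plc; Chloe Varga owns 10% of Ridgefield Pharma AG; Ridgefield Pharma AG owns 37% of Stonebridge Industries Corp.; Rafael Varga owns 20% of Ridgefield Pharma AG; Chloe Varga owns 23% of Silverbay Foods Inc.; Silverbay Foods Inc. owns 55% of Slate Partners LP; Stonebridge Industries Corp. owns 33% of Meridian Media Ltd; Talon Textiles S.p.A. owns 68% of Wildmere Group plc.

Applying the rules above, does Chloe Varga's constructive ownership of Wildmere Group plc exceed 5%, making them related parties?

No

By parent–child attribution (R3), Chloe Varga is treated as also owning Rafael Varga's interest in Ridgefield Pharma AG, giving 10% + 20% = 30%.
Chain via Silverbay Foods Inc. → Slate Partners LP → Talon Textiles S.p.A. (R1): 23% × 55% × 48% × 68% = 4.12896% of Wildmere Group plc.
Chain via Ridgefield Pharma AG → Stonebridge Industries Corp. → Meridian Media Ltd (R1): 30% × 37% × 33% × 15% = 0.54945% of Wildmere Group plc.
Aggregating (R2): 4.12896% + 0.54945% = 4.67841%.
4.67841% does not exceed the 5% threshold, so Chloe is not a related party to Wildmere Group plc.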